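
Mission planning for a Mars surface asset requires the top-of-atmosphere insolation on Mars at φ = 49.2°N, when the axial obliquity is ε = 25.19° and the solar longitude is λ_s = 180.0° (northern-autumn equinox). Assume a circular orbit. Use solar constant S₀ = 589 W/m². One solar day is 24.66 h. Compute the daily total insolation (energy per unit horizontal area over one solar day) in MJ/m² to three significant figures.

10.9 MJ/m²

Solar declination: sin δ = sin ε · sin λ_s = sin 25.19° × sin 180.0° = 0.00000, so δ = +0.000°.
cos H₀ = −tan(+49.2°) tan(+0.000°) = -0.0000, H₀ = 1.5708 rad.
Bracket: H₀ sin φ sin δ + cos φ cos δ sin H₀ = 1.5708×0.75700×0.00000 + 0.65342×1.00000×1.00000 = 0.000000 + 0.653420 = 0.653420.
Q̄ = (S₀/π) × [bracket] = (589/π) × 0.653420 = 122.51 W/m².
Daily total = Q̄ × 24.66 h × 3600 s/h = 122.51 × 24.66 × 3600 / 10⁶ = 10.88 MJ/m².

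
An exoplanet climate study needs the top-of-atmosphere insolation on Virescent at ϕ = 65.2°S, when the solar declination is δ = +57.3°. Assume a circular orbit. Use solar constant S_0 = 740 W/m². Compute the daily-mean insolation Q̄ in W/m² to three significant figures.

cos h₀ = −tan(-65.2°) tan(+57.300°) = 3.3711 ≥ 1 ⇒ polar night, h₀ = 0 and Q̄ = 0.

Q̄ ≈ 0.00 W/m²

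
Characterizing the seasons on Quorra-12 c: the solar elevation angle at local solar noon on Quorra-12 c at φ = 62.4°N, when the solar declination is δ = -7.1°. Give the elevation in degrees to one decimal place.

At local noon the hour angle is zero, so the zenith angle equals |φ − δ| = |+62.4° − (-7.100°)| = 69.500°.
Elevation = 90° − 69.500° = 20.5°.

20.5°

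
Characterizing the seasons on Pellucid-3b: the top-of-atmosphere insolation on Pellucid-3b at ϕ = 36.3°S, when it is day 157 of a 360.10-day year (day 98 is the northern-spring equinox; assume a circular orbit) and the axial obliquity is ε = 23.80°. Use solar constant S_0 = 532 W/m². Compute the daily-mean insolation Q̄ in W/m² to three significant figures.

Q̄ ≈ 78.3 W/m²

Solar longitude: L_s = 360° × (157 − 98)/360.10 = 58.984°.
sin δ = sin 23.80° × sin 58.984° = 0.34585, so δ = +20.233°.
cos h₀ = −tan(-36.3°) tan(+20.233°) = 0.2708, h₀ = 1.2966 rad.
Bracket: h₀ sin ϕ sin δ + cos ϕ cos δ sin h₀ = 1.2966×-0.59201×0.34585 + 0.80593×0.93829×0.96265 = -0.265475 + 0.727952 = 0.462477.
Q̄ = (S_0/π) × [bracket] = (532/π) × 0.462477 = 78.32 W/m².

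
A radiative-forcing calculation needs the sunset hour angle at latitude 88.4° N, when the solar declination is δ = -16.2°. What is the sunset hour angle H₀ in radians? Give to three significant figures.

H₀ = 0.00 rad

cos H₀ = −tan φ · tan δ = 10.4010 ≥ 1, so the Sun never rises (polar night) and H₀ = 0.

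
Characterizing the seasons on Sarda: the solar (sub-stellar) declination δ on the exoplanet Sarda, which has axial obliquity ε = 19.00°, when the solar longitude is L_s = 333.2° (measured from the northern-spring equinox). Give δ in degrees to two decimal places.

δ = -8.44°

sin δ = sin ε · sin L_s = sin 19.00° × sin 333.2° = -0.146791.
δ = arcsin(-0.146791) = -8.44°.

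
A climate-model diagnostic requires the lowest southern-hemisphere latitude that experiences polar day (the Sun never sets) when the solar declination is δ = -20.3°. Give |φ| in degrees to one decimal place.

|φ| = 69.7°

Polar day requires cos H₀ = −tan φ tan δ ≤ −1, i.e. tan φ tan δ ≥ 1.
The boundary is |tan φ| · |tan δ| = 1, so |φ| = 90° − |δ| = 90° − 20.3° = 69.7° in the southern hemisphere.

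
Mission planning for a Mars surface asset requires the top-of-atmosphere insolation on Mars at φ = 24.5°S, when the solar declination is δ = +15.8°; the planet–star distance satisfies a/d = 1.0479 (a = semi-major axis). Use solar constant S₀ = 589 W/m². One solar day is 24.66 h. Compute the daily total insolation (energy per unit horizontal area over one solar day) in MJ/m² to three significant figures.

12.9 MJ/m²

cos H₀ = −tan(-24.5°) tan(+15.800°) = 0.1290, H₀ = 1.4415 rad.
Bracket: H₀ sin φ sin δ + cos φ cos δ sin H₀ = 1.4415×-0.41469×0.27228 + 0.90996×0.96222×0.99165 = -0.162762 + 0.868271 = 0.705509.
Inverse-square distance factor (a/d)² = 1.0479² = 1.098094.
Q̄ = (S₀/π) × 1.098094 × [bracket] = (589/π) × 1.098094 × 0.705509 = 145.25 W/m².
Daily total = Q̄ × 24.66 h × 3600 s/h = 145.25 × 24.66 × 3600 / 10⁶ = 12.89 MJ/m².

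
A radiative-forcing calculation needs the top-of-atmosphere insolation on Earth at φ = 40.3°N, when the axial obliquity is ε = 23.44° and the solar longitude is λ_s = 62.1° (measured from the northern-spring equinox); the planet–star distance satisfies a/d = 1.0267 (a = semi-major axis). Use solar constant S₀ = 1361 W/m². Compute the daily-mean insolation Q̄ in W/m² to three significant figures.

Solar declination: sin δ = sin ε · sin λ_s = sin 23.44° × sin 62.1° = 0.35155, so δ = +20.582°.
cos H₀ = −tan(+40.3°) tan(+20.582°) = -0.3185, H₀ = 1.8949 rad.
Bracket: H₀ sin φ sin δ + cos φ cos δ sin H₀ = 1.8949×0.64679×0.35155 + 0.76267×0.93617×0.94793 = 0.430861 + 0.676811 = 1.107672.
Inverse-square distance factor (a/d)² = 1.0267² = 1.054113.
Q̄ = (S₀/π) × 1.054113 × [bracket] = (1361/π) × 1.054113 × 1.107672 = 505.8 W/m².

Q̄ ≈ 506 W/m²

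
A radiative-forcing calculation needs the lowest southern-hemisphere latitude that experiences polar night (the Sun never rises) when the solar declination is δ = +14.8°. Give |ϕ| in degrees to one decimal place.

Polar night requires cos h₀ = −tan ϕ tan δ ≥ 1, i.e. tan ϕ tan δ ≤ −1.
The boundary is |tan ϕ| · |tan δ| = 1, so |ϕ| = 90° − |δ| = 90° − 14.8° = 75.2° in the southern hemisphere.

|ϕ| = 75.2°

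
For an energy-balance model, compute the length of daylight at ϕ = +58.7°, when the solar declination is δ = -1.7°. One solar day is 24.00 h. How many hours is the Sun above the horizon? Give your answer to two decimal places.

cos h₀ = −tan ϕ · tan δ = −tan(+58.7°) × tan(-1.700°) = 0.0488, so h₀ = 1.5220 rad = 87.20°.
Daylight = 2h₀/(2π) × 24.00 h = (1.5220/π) × 24.00 = 11.63 h.

11.63 h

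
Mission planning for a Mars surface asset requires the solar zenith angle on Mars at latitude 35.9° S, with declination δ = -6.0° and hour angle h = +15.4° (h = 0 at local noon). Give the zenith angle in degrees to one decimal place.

cos θ_z = sin ϕ sin δ + cos ϕ cos δ cos h = 0.061293 + 0.776679 = 0.837972.
θ_z = arccos(0.837972) = 33.1°.

θ_z = 33.1°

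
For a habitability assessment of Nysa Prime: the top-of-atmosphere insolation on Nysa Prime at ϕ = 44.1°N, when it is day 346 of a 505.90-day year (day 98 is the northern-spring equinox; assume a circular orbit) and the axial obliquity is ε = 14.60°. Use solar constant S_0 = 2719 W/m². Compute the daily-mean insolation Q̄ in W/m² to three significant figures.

Solar longitude: L_s = 360° × (346 − 98)/505.90 = 176.478°.
sin δ = sin 14.60° × sin 176.478° = 0.01549, so δ = +0.887°.
cos h₀ = −tan(+44.1°) tan(+0.887°) = -0.0150, h₀ = 1.5858 rad.
Bracket: h₀ sin ϕ sin δ + cos ϕ cos δ sin h₀ = 1.5858×0.69591×0.01549 + 0.71813×0.99988×0.99989 = 0.017094 + 0.717965 = 0.735059.
Q̄ = (S_0/π) × [bracket] = (2719/π) × 0.735059 = 636.2 W/m².

Q̄ ≈ 636 W/m²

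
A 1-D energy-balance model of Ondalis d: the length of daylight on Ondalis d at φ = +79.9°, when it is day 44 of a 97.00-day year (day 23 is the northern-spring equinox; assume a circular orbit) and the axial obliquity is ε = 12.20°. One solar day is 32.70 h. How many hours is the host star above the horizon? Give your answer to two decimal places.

Solar longitude: λ_s = 360° × (44 − 23)/97.00 = 77.938°.
sin δ = sin 12.20° × sin 77.938° = 0.20666, so δ = +11.927°.
Sunrise equation: cos H₀ = −tan φ · tan δ = -1.1858 ≤ −1, so the host star never sets (polar day) and H₀ = π.
Daylight = 2H₀/(2π) × 32.70 h = (3.1416/π) × 32.70 = 32.70 h.

32.70 h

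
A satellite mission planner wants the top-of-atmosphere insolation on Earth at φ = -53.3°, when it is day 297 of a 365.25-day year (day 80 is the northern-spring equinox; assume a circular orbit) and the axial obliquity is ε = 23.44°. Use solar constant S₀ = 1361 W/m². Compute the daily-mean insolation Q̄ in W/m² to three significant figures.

Solar longitude: λ_s = 360° × (297 − 80)/365.25 = 213.881°.
sin δ = sin 23.44° × sin 213.881° = -0.22175, so δ = -12.812°.
cos H₀ = −tan(-53.3°) tan(-12.812°) = -0.3051, H₀ = 1.8808 rad.
Bracket: H₀ sin φ sin δ + cos φ cos δ sin H₀ = 1.8808×-0.80178×-0.22175 + 0.59763×0.97510×0.95232 = 0.334396 + 0.554964 = 0.889360.
Q̄ = (S₀/π) × [bracket] = (1361/π) × 0.889360 = 385.3 W/m².

Q̄ ≈ 385 W/m²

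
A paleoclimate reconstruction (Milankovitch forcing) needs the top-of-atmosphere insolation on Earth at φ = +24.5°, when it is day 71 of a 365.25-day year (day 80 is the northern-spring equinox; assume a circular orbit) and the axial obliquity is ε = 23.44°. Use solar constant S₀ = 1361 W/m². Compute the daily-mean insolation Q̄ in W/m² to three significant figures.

Q̄ ≈ 376 W/m²

Solar longitude: λ_s = 360° × (71 − 80)/365.25 = -8.871°, i.e. -8.871° + 360° = 351.129°.
sin δ = sin 23.44° × sin 351.129° = -0.06134, so δ = -3.517°.
cos H₀ = −tan(+24.5°) tan(-3.517°) = 0.0280, H₀ = 1.5428 rad.
Bracket: H₀ sin φ sin δ + cos φ cos δ sin H₀ = 1.5428×0.41469×-0.06134 + 0.90996×0.99812×0.99961 = -0.039244 + 0.907895 = 0.868651.
Q̄ = (S₀/π) × [bracket] = (1361/π) × 0.868651 = 376.3 W/m².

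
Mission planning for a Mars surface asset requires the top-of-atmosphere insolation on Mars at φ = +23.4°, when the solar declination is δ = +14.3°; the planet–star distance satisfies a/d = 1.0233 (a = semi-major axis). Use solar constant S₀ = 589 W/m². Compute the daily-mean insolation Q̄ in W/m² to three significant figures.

cos H₀ = −tan(+23.4°) tan(+14.300°) = -0.1103, H₀ = 1.6813 rad.
Bracket: H₀ sin φ sin δ + cos φ cos δ sin H₀ = 1.6813×0.39715×0.24700 + 0.91775×0.96902×0.99390 = 0.164929 + 0.883893 = 1.048822.
Inverse-square distance factor (a/d)² = 1.0233² = 1.047143.
Q̄ = (S₀/π) × 1.047143 × [bracket] = (589/π) × 1.047143 × 1.048822 = 205.9 W/m².

Q̄ ≈ 206 W/m²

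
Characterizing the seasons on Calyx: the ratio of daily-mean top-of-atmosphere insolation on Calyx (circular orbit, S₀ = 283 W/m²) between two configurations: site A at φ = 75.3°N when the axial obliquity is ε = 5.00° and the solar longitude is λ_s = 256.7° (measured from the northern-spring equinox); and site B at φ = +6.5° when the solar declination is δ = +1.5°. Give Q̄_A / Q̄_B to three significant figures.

Q̄_A / Q̄_B ≈ 0.138

— Configuration A (φ=+75.3°):
Solar declination: sin δ = sin ε · sin λ_s = sin 5.00° × sin 256.7° = -0.08482, so δ = -4.866°.
cos H₀ = −tan(+75.3°) tan(-4.866°) = 0.3245, H₀ = 1.2403 rad.
Bracket: H₀ sin φ sin δ + cos φ cos δ sin H₀ = 1.2403×0.96727×-0.08482 + 0.25376×0.99640×0.94589 = -0.101759 + 0.239165 = 0.137406.
Q̄ = (S₀/π) × [bracket] = (283/π) × 0.137406 = 12.378 W/m².
— Configuration B (φ=+6.5°):
cos H₀ = −tan(+6.5°) tan(+1.500°) = -0.0030, H₀ = 1.5738 rad.
Bracket: H₀ sin φ sin δ + cos φ cos δ sin H₀ = 1.5738×0.11320×0.02618 + 0.99357×0.99966×1.00000 = 0.004664 + 0.993232 = 0.997896.
Q̄ = (S₀/π) × [bracket] = (283/π) × 0.997896 = 89.892 W/m².
Ratio Q̄_A / Q̄_B = 12.378 / 89.892 = 0.1377.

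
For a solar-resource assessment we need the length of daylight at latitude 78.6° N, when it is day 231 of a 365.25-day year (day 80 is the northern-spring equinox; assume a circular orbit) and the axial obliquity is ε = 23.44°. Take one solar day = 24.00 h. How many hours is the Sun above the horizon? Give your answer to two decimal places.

24.00 h

Solar longitude: λ_s = 360° × (231 − 80)/365.25 = 148.830°.
sin δ = sin 23.44° × sin 148.830° = 0.20589, so δ = +11.882°.
Sunrise equation: cos H₀ = −tan φ · tan δ = -1.0435 ≤ −1, so the Sun never sets (polar day) and H₀ = π.
Daylight = 2H₀/(2π) × 24.00 h = (3.1416/π) × 24.00 = 24.00 h.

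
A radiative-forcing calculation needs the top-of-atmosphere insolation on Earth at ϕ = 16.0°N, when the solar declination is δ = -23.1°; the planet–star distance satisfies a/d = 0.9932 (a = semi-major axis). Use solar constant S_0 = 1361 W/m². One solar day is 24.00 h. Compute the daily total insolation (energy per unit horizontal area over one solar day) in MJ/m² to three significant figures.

cos h₀ = −tan(+16.0°) tan(-23.100°) = 0.1223, h₀ = 1.4482 rad.
Bracket: h₀ sin ϕ sin δ + cos ϕ cos δ sin h₀ = 1.4482×0.27564×-0.39234 + 0.96126×0.91982×0.99249 = -0.156615 + 0.877546 = 0.720931.
Inverse-square distance factor (a/d)² = 0.9932² = 0.986446.
Q̄ = (S_0/π) × 0.986446 × [bracket] = (1361/π) × 0.986446 × 0.720931 = 308.09 W/m².
Daily total = Q̄ × 24.00 h × 3600 s/h = 308.09 × 24.00 × 3600 / 10⁶ = 26.62 MJ/m².

26.6 MJ/m²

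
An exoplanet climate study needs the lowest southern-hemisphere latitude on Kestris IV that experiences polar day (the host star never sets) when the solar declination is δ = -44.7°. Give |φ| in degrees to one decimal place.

Polar day requires cos H₀ = −tan φ tan δ ≤ −1, i.e. tan φ tan δ ≥ 1.
The boundary is |tan φ| · |tan δ| = 1, so |φ| = 90° − |δ| = 90° − 44.7° = 45.3° in the southern hemisphere.

|φ| = 45.3°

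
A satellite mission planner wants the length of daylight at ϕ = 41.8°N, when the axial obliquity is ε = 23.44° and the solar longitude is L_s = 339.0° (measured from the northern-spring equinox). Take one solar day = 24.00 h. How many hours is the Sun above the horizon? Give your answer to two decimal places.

11.01 h

Solar declination: sin δ = sin ε · sin L_s = sin 23.44° × sin 339.0° = -0.14255, so δ = -8.196°.
cos h₀ = −tan ϕ · tan δ = −tan(+41.8°) × tan(-8.196°) = 0.1288, so h₀ = 1.4417 rad = 82.60°.
Daylight = 2h₀/(2π) × 24.00 h = (1.4417/π) × 24.00 = 11.01 h.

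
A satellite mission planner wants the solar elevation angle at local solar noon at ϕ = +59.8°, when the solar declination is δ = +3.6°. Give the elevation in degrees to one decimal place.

33.8°

At local noon the hour angle is zero, so the zenith angle equals |ϕ − δ| = |+59.8° − (+3.600°)| = 56.200°.
Elevation = 90° − 56.200° = 33.8°.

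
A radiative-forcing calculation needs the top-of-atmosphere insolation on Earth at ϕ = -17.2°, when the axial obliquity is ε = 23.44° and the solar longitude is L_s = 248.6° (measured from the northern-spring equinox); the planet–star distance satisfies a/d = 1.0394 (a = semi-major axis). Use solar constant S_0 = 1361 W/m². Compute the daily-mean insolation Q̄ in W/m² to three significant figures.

Solar declination: sin δ = sin ε · sin L_s = sin 23.44° × sin 248.6° = -0.37036, so δ = -21.738°.
cos h₀ = −tan(-17.2°) tan(-21.738°) = -0.1234, h₀ = 1.6945 rad.
Bracket: h₀ sin ϕ sin δ + cos ϕ cos δ sin h₀ = 1.6945×-0.29571×-0.37036 + 0.95528×0.92889×0.99235 = 0.185580 + 0.880562 = 1.066142.
Inverse-square distance factor (a/d)² = 1.0394² = 1.080352.
Q̄ = (S_0/π) × 1.080352 × [bracket] = (1361/π) × 1.080352 × 1.066142 = 499.0 W/m².

Q̄ ≈ 499 W/m²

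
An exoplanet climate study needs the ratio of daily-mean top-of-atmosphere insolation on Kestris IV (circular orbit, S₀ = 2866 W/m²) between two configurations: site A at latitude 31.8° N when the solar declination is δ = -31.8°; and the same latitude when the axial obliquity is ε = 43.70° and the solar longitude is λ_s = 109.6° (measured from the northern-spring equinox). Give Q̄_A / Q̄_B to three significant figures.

— Configuration A (φ=+31.8°):
cos H₀ = −tan(+31.8°) tan(-31.800°) = 0.3844, H₀ = 1.1762 rad.
Bracket: H₀ sin φ sin δ + cos φ cos δ sin H₀ = 1.1762×0.52696×-0.52696 + 0.84989×0.84989×0.92315 = -0.326615 + 0.666803 = 0.340188.
Q̄ = (S₀/π) × [bracket] = (2866/π) × 0.340188 = 310.35 W/m².
— Configuration B (φ=+31.8°):
Solar declination: sin δ = sin ε · sin λ_s = sin 43.70° × sin 109.6° = 0.65085, so δ = +40.606°.
cos H₀ = −tan(+31.8°) tan(+40.606°) = -0.5315, H₀ = 2.1312 rad.
Bracket: H₀ sin φ sin δ + cos φ cos δ sin H₀ = 2.1312×0.52696×0.65085 + 0.84989×0.75921×0.84704 = 0.730942 + 0.546548 = 1.277490.
Q̄ = (S₀/π) × [bracket] = (2866/π) × 1.277490 = 1165.4 W/m².
Ratio Q̄_A / Q̄_B = 310.35 / 1165.4 = 0.2663.

Q̄_A / Q̄_B ≈ 0.266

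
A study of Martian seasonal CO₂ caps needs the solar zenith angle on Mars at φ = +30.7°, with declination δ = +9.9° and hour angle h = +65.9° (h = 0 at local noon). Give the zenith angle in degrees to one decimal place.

cos θ_z = sin φ sin δ + cos φ cos δ cos h = 0.087777 + 0.345876 = 0.433653.
θ_z = arccos(0.433653) = 64.3°.

θ_z = 64.3°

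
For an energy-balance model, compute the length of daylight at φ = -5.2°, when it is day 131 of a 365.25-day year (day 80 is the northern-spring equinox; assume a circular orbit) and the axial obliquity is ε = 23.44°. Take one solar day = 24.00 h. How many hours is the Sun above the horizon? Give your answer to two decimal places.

11.78 h

Solar longitude: λ_s = 360° × (131 − 80)/365.25 = 50.267°.
sin δ = sin 23.44° × sin 50.267° = 0.30591, so δ = +17.813°.
cos H₀ = −tan φ · tan δ = −tan(-5.2°) × tan(+17.813°) = 0.0292, so H₀ = 1.5416 rad = 88.32°.
Daylight = 2H₀/(2π) × 24.00 h = (1.5416/π) × 24.00 = 11.78 h.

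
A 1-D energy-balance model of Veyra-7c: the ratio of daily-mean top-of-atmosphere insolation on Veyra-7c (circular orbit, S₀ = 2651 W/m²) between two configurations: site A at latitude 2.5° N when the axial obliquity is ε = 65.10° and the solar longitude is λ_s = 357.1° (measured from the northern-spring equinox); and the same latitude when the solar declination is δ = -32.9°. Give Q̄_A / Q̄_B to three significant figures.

— Configuration A (φ=+2.5°):
Solar declination: sin δ = sin ε · sin λ_s = sin 65.10° × sin 357.1° = -0.04589, so δ = -2.630°.
cos H₀ = −tan(+2.5°) tan(-2.630°) = 0.0020, H₀ = 1.5688 rad.
Bracket: H₀ sin φ sin δ + cos φ cos δ sin H₀ = 1.5688×0.04362×-0.04589 + 0.99905×0.99895×1.00000 = -0.003140 + 0.998001 = 0.994861.
Q̄ = (S₀/π) × [bracket] = (2651/π) × 0.994861 = 839.50 W/m².
— Configuration B (φ=+2.5°):
cos H₀ = −tan(+2.5°) tan(-32.900°) = 0.0282, H₀ = 1.5425 rad.
Bracket: H₀ sin φ sin δ + cos φ cos δ sin H₀ = 1.5425×0.04362×-0.54317 + 0.99905×0.83962×0.99960 = -0.036547 + 0.838487 = 0.801940.
Q̄ = (S₀/π) × [bracket] = (2651/π) × 0.801940 = 676.71 W/m².
Ratio Q̄_A / Q̄_B = 839.50 / 676.71 = 1.241.

Q̄_A / Q̄_B ≈ 1.24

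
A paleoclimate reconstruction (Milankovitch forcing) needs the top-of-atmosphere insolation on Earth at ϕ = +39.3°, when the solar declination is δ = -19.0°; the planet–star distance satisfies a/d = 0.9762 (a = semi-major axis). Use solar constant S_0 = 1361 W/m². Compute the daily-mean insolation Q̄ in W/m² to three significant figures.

cos h₀ = −tan(+39.3°) tan(-19.000°) = 0.2818, h₀ = 1.2851 rad.
Bracket: h₀ sin ϕ sin δ + cos ϕ cos δ sin h₀ = 1.2851×0.63338×-0.32557 + 0.77384×0.94552×0.95946 = -0.265000 + 0.702019 = 0.437019.
Inverse-square distance factor (a/d)² = 0.9762² = 0.952966.
Q̄ = (S_0/π) × 0.952966 × [bracket] = (1361/π) × 0.952966 × 0.437019 = 180.4 W/m².

Q̄ ≈ 180 W/m²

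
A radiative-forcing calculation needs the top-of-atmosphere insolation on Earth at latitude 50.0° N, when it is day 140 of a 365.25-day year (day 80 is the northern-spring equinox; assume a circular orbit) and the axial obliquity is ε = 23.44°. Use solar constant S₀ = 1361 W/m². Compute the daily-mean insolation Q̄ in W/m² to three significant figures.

Solar longitude: λ_s = 360° × (140 − 80)/365.25 = 59.138°.
sin δ = sin 23.44° × sin 59.138° = 0.34146, so δ = +19.966°.
cos H₀ = −tan(+50.0°) tan(+19.966°) = -0.4330, H₀ = 2.0186 rad.
Bracket: H₀ sin φ sin δ + cos φ cos δ sin H₀ = 2.0186×0.76604×0.34146 + 0.64279×0.93990×0.90141 = 0.528009 + 0.544594 = 1.072603.
Q̄ = (S₀/π) × [bracket] = (1361/π) × 1.072603 = 464.7 W/m².

Q̄ ≈ 465 W/m²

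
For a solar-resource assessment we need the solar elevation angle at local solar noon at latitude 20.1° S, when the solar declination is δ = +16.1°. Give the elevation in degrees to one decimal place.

At local noon the hour angle is zero, so the zenith angle equals |φ − δ| = |-20.1° − (+16.100°)| = 36.200°.
Elevation = 90° − 36.200° = 53.8°.

53.8°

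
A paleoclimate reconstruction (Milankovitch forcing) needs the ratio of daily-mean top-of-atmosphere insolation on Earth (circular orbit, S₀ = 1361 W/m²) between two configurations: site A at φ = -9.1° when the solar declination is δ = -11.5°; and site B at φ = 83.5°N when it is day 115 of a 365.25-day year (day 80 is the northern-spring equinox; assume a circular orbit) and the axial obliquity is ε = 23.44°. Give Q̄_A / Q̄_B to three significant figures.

— Configuration A (φ=-9.1°):
cos H₀ = −tan(-9.1°) tan(-11.500°) = -0.0326, H₀ = 1.6034 rad.
Bracket: H₀ sin φ sin δ + cos φ cos δ sin H₀ = 1.6034×-0.15816×-0.19937 + 0.98741×0.97992×0.99947 = 0.050559 + 0.967070 = 1.017629.
Q̄ = (S₀/π) × [bracket] = (1361/π) × 1.017629 = 440.86 W/m².
— Configuration B (φ=+83.5°):
Solar longitude: λ_s = 360° × (115 − 80)/365.25 = 34.497°.
sin δ = sin 23.44° × sin 34.497° = 0.22529, so δ = +13.020°.
cos H₀ = −tan(+83.5°) tan(+13.020°) = -2.0295 ≤ −1 ⇒ polar day, H₀ = π.
Bracket: H₀ sin φ sin δ + cos φ cos δ sin H₀ = 3.1416×0.99357×0.22529 + 0.11320×0.97429×0.00000 = 0.703220 + 0.000000 = 0.703220.
Q̄ = (S₀/π) × [bracket] = (1361/π) × 0.703220 = 304.65 W/m².
Ratio Q̄_A / Q̄_B = 440.86 / 304.65 = 1.447.

Q̄_A / Q̄_B ≈ 1.45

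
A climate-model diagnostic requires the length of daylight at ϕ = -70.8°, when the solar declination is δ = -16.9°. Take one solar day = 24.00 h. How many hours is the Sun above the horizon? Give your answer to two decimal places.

20.10 h

cos h₀ = −tan ϕ · tan δ = −tan(-70.8°) × tan(-16.900°) = -0.8725, so h₀ = 2.6310 rad = 150.75°.
Daylight = 2h₀/(2π) × 24.00 h = (2.6310/π) × 24.00 = 20.10 h.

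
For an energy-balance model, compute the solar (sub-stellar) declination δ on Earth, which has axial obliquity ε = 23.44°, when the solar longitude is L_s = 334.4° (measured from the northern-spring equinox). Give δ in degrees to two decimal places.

δ = -9.90°

sin δ = sin ε · sin L_s = sin 23.44° × sin 334.4° = -0.171879.
δ = arcsin(-0.171879) = -9.90°.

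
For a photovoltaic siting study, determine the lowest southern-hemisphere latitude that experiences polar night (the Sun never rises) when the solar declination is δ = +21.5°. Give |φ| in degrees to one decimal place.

Polar night requires cos H₀ = −tan φ tan δ ≥ 1, i.e. tan φ tan δ ≤ −1.
The boundary is |tan φ| · |tan δ| = 1, so |φ| = 90° − |δ| = 90° − 21.5° = 68.5° in the southern hemisphere.

|φ| = 68.5°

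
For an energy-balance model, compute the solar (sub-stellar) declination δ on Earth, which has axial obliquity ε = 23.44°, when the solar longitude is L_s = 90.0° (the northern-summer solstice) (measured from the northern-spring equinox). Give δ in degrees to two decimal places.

sin δ = sin ε · sin L_s = sin 23.44° × sin 90.0° = 0.397789.
δ = arcsin(0.397789) = +23.44°.

δ = +23.44°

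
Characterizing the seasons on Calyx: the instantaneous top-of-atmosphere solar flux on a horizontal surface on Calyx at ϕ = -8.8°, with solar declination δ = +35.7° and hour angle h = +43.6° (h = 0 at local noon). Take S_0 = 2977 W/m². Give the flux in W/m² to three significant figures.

1.46e+03 W/m²

cos θ_z = sin ϕ sin δ + cos ϕ cos δ cos h = -0.089274 + 0.581165 = 0.491891.
Flux = S_0 · cos θ_z = 2977 × 0.491891 = 1464 W/m².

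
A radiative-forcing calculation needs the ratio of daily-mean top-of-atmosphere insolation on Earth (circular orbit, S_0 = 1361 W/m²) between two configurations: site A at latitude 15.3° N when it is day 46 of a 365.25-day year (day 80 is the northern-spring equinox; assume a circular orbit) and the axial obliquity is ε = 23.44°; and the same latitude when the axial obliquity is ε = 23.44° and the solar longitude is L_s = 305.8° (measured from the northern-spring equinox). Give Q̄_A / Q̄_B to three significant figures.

Q̄_A / Q̄_B ≈ 1.09

— Configuration A (ϕ=+15.3°):
Solar longitude: L_s = 360° × (46 − 80)/365.25 = -33.511°, i.e. -33.511° + 360° = 326.489°.
sin δ = sin 23.44° × sin 326.489° = -0.21962, so δ = -12.687°.
cos h₀ = −tan(+15.3°) tan(-12.687°) = 0.0616, h₀ = 1.5092 rad.
Bracket: h₀ sin ϕ sin δ + cos ϕ cos δ sin h₀ = 1.5092×0.26387×-0.21962 + 0.96456×0.97559×0.99810 = -0.087460 + 0.939227 = 0.851767.
Q̄ = (S_0/π) × [bracket] = (1361/π) × 0.851767 = 369.00 W/m².
— Configuration B (ϕ=+15.3°):
Solar declination: sin δ = sin ε · sin L_s = sin 23.44° × sin 305.8° = -0.32263, so δ = -18.822°.
cos h₀ = −tan(+15.3°) tan(-18.822°) = 0.0932, h₀ = 1.4774 rad.
Bracket: h₀ sin ϕ sin δ + cos ϕ cos δ sin h₀ = 1.4774×0.26387×-0.32263 + 0.96456×0.94652×0.99564 = -0.125775 + 0.908995 = 0.783220.
Q̄ = (S_0/π) × [bracket] = (1361/π) × 0.783220 = 339.31 W/m².
Ratio Q̄_A / Q̄_B = 369.00 / 339.31 = 1.088.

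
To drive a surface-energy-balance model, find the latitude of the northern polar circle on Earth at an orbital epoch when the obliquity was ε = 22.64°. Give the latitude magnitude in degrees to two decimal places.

67.36°

The polar circle is the lowest latitude that experiences at least one full rotation of continuous daylight at the northern-summer solstice; it lies at |φ| = 90° − ε = 90° − 22.64° = 67.36°.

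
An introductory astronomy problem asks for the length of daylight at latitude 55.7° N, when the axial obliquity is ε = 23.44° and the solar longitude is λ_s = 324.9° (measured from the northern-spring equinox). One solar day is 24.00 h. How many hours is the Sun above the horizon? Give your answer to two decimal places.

Solar declination: sin δ = sin ε · sin λ_s = sin 23.44° × sin 324.9° = -0.22873, so δ = -13.222°.
cos H₀ = −tan φ · tan δ = −tan(+55.7°) × tan(-13.222°) = 0.3444, so H₀ = 1.2192 rad = 69.85°.
Daylight = 2H₀/(2π) × 24.00 h = (1.2192/π) × 24.00 = 9.31 h.

9.31 h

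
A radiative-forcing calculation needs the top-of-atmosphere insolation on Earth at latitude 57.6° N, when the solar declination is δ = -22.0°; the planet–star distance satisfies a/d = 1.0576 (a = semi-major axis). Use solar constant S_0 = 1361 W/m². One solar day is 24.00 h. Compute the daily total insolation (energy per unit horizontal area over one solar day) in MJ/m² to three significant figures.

4.38 MJ/m²

cos h₀ = −tan(+57.6°) tan(-22.000°) = 0.6366, h₀ = 0.8807 rad.
Bracket: h₀ sin ϕ sin δ + cos ϕ cos δ sin h₀ = 0.8807×0.84433×-0.37461 + 0.53583×0.92718×0.77116 = -0.278561 + 0.383121 = 0.104560.
Inverse-square distance factor (a/d)² = 1.0576² = 1.118518.
Q̄ = (S_0/π) × 1.118518 × [bracket] = (1361/π) × 1.118518 × 0.104560 = 50.666 W/m².
Daily total = Q̄ × 24.00 h × 3600 s/h = 50.666 × 24.00 × 3600 / 10⁶ = 4.378 MJ/m².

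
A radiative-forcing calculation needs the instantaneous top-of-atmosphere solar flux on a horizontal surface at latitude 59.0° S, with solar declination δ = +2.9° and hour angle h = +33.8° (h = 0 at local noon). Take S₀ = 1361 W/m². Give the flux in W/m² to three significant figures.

cos θ_z = sin φ sin δ + cos φ cos δ cos h = -0.043367 + 0.427441 = 0.384074.
Flux = S₀ · cos θ_z = 1361 × 0.384074 = 522.7 W/m².

523 W/m²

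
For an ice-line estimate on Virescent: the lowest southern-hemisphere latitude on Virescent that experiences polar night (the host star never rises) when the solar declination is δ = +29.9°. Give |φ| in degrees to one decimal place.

|φ| = 60.1°

Polar night requires cos H₀ = −tan φ tan δ ≥ 1, i.e. tan φ tan δ ≤ −1.
The boundary is |tan φ| · |tan δ| = 1, so |φ| = 90° − |δ| = 90° − 29.9° = 60.1° in the southern hemisphere.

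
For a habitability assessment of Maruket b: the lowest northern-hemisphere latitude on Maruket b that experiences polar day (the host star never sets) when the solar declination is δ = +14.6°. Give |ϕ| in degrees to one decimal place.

|ϕ| = 75.4°

Polar day requires cos h₀ = −tan ϕ tan δ ≤ −1, i.e. tan ϕ tan δ ≥ 1.
The boundary is |tan ϕ| · |tan δ| = 1, so |ϕ| = 90° − |δ| = 90° − 14.6° = 75.4° in the northern hemisphere.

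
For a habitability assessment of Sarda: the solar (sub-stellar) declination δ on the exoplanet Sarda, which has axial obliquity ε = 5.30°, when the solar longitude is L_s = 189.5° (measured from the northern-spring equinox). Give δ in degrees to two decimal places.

δ = -0.87°

sin δ = sin ε · sin L_s = sin 5.30° × sin 189.5° = -0.015246.
δ = arcsin(-0.015246) = -0.87°.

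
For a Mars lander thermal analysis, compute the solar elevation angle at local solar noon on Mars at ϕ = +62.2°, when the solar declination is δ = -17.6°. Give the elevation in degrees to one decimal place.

10.2°

At local noon the hour angle is zero, so the zenith angle equals |ϕ − δ| = |+62.2° − (-17.600°)| = 79.800°.
Elevation = 90° − 79.800° = 10.2°.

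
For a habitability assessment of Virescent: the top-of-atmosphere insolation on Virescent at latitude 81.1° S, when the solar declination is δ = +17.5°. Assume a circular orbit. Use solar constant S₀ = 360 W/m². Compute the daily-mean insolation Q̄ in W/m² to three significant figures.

Q̄ ≈ 0.00 W/m²

cos H₀ = −tan(-81.1°) tan(+17.500°) = 2.0135 ≥ 1 ⇒ polar night, H₀ = 0 and Q̄ = 0.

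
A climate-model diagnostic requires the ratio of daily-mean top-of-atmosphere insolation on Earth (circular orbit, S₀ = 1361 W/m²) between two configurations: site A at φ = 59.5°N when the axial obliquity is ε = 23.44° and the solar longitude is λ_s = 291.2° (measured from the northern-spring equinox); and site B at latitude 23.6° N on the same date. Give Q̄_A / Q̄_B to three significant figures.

— Configuration A (φ=+59.5°):
Solar declination: sin δ = sin ε · sin λ_s = sin 23.44° × sin 291.2° = -0.37087, so δ = -21.769°.
cos H₀ = −tan(+59.5°) tan(-21.769°) = 0.6780, H₀ = 0.8258 rad.
Bracket: H₀ sin φ sin δ + cos φ cos δ sin H₀ = 0.8258×0.86163×-0.37087 + 0.50754×0.92869×0.73510 = -0.263887 + 0.346487 = 0.082600.
Q̄ = (S₀/π) × [bracket] = (1361/π) × 0.082600 = 35.784 W/m².
— Configuration B (φ=+23.6°):
cos H₀ = −tan(+23.6°) tan(-21.769°) = 0.1745, H₀ = 1.3954 rad.
Bracket: H₀ sin φ sin δ + cos φ cos δ sin H₀ = 1.3954×0.40035×-0.37087 + 0.91636×0.92869×0.98466 = -0.207186 + 0.837960 = 0.630774.
Q̄ = (S₀/π) × [bracket] = (1361/π) × 0.630774 = 273.26 W/m².
Ratio Q̄_A / Q̄_B = 35.784 / 273.26 = 0.1310.

Q̄_A / Q̄_B ≈ 0.131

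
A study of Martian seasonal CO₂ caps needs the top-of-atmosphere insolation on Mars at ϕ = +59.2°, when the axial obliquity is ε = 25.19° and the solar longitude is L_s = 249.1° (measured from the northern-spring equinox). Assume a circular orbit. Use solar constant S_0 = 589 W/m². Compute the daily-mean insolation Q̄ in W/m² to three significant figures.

Solar declination: sin δ = sin ε · sin L_s = sin 25.19° × sin 249.1° = -0.39762, so δ = -23.429°.
cos h₀ = −tan(+59.2°) tan(-23.429°) = 0.7269, h₀ = 0.7569 rad.
Bracket: h₀ sin ϕ sin δ + cos ϕ cos δ sin h₀ = 0.7569×0.85896×-0.39762 + 0.51204×0.91755×0.68670 = -0.258511 + 0.322627 = 0.064116.
Q̄ = (S_0/π) × [bracket] = (589/π) × 0.064116 = 12.02 W/m².

Q̄ ≈ 12.0 W/m²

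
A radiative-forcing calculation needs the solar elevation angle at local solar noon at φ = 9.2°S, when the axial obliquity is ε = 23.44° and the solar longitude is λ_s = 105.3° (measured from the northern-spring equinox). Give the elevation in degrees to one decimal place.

Solar declination: sin δ = sin ε · sin λ_s = sin 23.44° × sin 105.3° = 0.38369, so δ = +22.562°.
At local noon the hour angle is zero, so the zenith angle equals |φ − δ| = |-9.2° − (+22.562°)| = 31.762°.
Elevation = 90° − 31.762° = 58.2°.

58.2°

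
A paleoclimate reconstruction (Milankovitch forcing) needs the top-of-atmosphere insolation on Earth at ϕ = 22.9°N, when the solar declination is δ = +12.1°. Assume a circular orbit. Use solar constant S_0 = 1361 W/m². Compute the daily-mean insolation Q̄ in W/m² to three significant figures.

cos h₀ = −tan(+22.9°) tan(+12.100°) = -0.0906, h₀ = 1.6615 rad.
Bracket: h₀ sin ϕ sin δ + cos ϕ cos δ sin h₀ = 1.6615×0.38912×0.20962 + 0.92119×0.97778×0.99589 = 0.135524 + 0.897019 = 1.032543.
Q̄ = (S_0/π) × [bracket] = (1361/π) × 1.032543 = 447.3 W/m².

Q̄ ≈ 447 W/m²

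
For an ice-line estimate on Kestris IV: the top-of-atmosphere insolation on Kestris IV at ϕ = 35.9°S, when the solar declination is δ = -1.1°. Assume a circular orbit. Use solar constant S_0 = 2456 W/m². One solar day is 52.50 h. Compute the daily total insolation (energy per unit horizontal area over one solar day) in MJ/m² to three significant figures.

122 MJ/m²

cos h₀ = −tan(-35.9°) tan(-1.100°) = -0.0139, h₀ = 1.5847 rad.
Bracket: h₀ sin ϕ sin δ + cos ϕ cos δ sin h₀ = 1.5847×-0.58637×-0.01920 + 0.81004×0.99982×0.99990 = 0.017841 + 0.809813 = 0.827654.
Q̄ = (S_0/π) × [bracket] = (2456/π) × 0.827654 = 647.03 W/m².
Daily total = Q̄ × 52.50 h × 3600 s/h = 647.03 × 52.50 × 3600 / 10⁶ = 122.3 MJ/m².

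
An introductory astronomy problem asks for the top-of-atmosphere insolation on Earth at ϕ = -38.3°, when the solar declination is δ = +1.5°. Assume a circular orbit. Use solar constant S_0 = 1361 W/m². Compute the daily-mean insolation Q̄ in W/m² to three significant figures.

Q̄ ≈ 329 W/m²

cos h₀ = −tan(-38.3°) tan(+1.500°) = 0.0207, h₀ = 1.5501 rad.
Bracket: h₀ sin ϕ sin δ + cos ϕ cos δ sin h₀ = 1.5501×-0.61978×0.02618 + 0.78478×0.99966×0.99979 = -0.025152 + 0.784348 = 0.759196.
Q̄ = (S_0/π) × [bracket] = (1361/π) × 0.759196 = 328.9 W/m².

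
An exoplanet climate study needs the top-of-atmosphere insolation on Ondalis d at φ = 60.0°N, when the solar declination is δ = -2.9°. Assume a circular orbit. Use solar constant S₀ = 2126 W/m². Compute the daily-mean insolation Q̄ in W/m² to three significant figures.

Q̄ ≈ 293 W/m²

cos H₀ = −tan(+60.0°) tan(-2.900°) = 0.0877, H₀ = 1.4829 rad.
Bracket: H₀ sin φ sin δ + cos φ cos δ sin H₀ = 1.4829×0.86603×-0.05059 + 0.50000×0.99872×0.99614 = -0.064969 + 0.497432 = 0.432463.
Q̄ = (S₀/π) × [bracket] = (2126/π) × 0.432463 = 292.7 W/m².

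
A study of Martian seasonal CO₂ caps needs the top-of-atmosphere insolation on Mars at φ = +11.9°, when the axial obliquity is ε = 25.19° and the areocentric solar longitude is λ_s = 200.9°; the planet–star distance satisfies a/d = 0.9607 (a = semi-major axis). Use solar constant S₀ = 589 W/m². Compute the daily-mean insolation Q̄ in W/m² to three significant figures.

sin δ = sin 25.19° × sin 200.9° = -0.15184, so δ = -8.733°.
cos H₀ = −tan(+11.9°) tan(-8.733°) = 0.0324, H₀ = 1.5384 rad.
Bracket: H₀ sin φ sin δ + cos φ cos δ sin H₀ = 1.5384×0.20620×-0.15184 + 0.97851×0.98841×0.99948 = -0.048166 + 0.966666 = 0.918500.
Inverse-square distance factor (a/d)² = 0.9607² = 0.922944.
Q̄ = (S₀/π) × 0.922944 × [bracket] = (589/π) × 0.922944 × 0.918500 = 158.9 W/m².

Q̄ ≈ 159 W/m²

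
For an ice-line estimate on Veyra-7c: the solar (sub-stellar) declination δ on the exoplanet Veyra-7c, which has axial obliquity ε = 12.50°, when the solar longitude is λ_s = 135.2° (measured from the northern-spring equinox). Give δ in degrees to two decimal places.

sin δ = sin ε · sin λ_s = sin 12.50° × sin 135.2° = 0.152511.
δ = arcsin(0.152511) = +8.77°.

δ = +8.77°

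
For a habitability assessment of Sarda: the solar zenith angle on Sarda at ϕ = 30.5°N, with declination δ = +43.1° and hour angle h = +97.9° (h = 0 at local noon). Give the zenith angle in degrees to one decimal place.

cos θ_z = sin ϕ sin δ + cos ϕ cos δ cos h = 0.346788 + -0.086470 = 0.260318.
θ_z = arccos(0.260318) = 74.9°.

θ_z = 74.9°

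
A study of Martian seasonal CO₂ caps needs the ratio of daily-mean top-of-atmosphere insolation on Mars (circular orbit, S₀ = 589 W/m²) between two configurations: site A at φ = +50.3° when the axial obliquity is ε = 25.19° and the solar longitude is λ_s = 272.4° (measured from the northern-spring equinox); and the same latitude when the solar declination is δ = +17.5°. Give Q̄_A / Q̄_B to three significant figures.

Q̄_A / Q̄_B ≈ 0.157

— Configuration A (φ=+50.3°):
Solar declination: sin δ = sin ε · sin λ_s = sin 25.19° × sin 272.4° = -0.42525, so δ = -25.166°.
cos H₀ = −tan(+50.3°) tan(-25.166°) = 0.5659, H₀ = 0.9692 rad.
Bracket: H₀ sin φ sin δ + cos φ cos δ sin H₀ = 0.9692×0.76940×-0.42525 + 0.63877×0.90508×0.82445 = -0.317110 + 0.476646 = 0.159536.
Q̄ = (S₀/π) × [bracket] = (589/π) × 0.159536 = 29.911 W/m².
— Configuration B (φ=+50.3°):
cos H₀ = −tan(+50.3°) tan(+17.500°) = -0.3798, H₀ = 1.9604 rad.
Bracket: H₀ sin φ sin δ + cos φ cos δ sin H₀ = 1.9604×0.76940×0.30071 + 0.63877×0.95372×0.92508 = 0.453570 + 0.563566 = 1.017136.
Q̄ = (S₀/π) × [bracket] = (589/π) × 1.017136 = 190.70 W/m².
Ratio Q̄_A / Q̄_B = 29.911 / 190.70 = 0.1568.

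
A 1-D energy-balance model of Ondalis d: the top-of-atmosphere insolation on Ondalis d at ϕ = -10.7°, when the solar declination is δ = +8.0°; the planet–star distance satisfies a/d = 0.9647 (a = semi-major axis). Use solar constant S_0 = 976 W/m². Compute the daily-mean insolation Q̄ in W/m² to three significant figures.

cos h₀ = −tan(-10.7°) tan(+8.000°) = 0.0266, h₀ = 1.5442 rad.
Bracket: h₀ sin ϕ sin δ + cos ϕ cos δ sin h₀ = 1.5442×-0.18567×0.13917 + 0.98261×0.99027×0.99965 = -0.039902 + 0.972709 = 0.932807.
Inverse-square distance factor (a/d)² = 0.9647² = 0.930646.
Q̄ = (S_0/π) × 0.930646 × [bracket] = (976/π) × 0.930646 × 0.932807 = 269.7 W/m².

Q̄ ≈ 270 W/m²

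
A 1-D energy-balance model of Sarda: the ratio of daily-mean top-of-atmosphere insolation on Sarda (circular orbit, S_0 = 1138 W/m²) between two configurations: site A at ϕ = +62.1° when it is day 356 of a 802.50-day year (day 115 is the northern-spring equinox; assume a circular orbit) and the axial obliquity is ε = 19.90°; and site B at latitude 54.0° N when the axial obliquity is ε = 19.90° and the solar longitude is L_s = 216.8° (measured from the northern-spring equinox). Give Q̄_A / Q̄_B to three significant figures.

Q̄_A / Q̄_B ≈ 2.90

— Configuration A (ϕ=+62.1°):
Solar longitude: L_s = 360° × (356 − 115)/802.50 = 108.112°.
sin δ = sin 19.90° × sin 108.112° = 0.32351, so δ = +18.876°.
cos h₀ = −tan(+62.1°) tan(+18.876°) = -0.6457, h₀ = 2.2728 rad.
Bracket: h₀ sin ϕ sin δ + cos ϕ cos δ sin h₀ = 2.2728×0.88377×0.32351 + 0.46793×0.94622×0.76356 = 0.649813 + 0.338077 = 0.987890.
Q̄ = (S_0/π) × [bracket] = (1138/π) × 0.987890 = 357.85 W/m².
— Configuration B (ϕ=+54.0°):
Solar declination: sin δ = sin ε · sin L_s = sin 19.90° × sin 216.8° = -0.20390, so δ = -11.765°.
cos h₀ = −tan(+54.0°) tan(-11.765°) = 0.2867, h₀ = 1.2801 rad.
Bracket: h₀ sin ϕ sin δ + cos ϕ cos δ sin h₀ = 1.2801×0.80902×-0.20390 + 0.58779×0.97899×0.95803 = -0.211164 + 0.551289 = 0.340125.
Q̄ = (S_0/π) × [bracket] = (1138/π) × 0.340125 = 123.21 W/m².
Ratio Q̄_A / Q̄_B = 357.85 / 123.21 = 2.904.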